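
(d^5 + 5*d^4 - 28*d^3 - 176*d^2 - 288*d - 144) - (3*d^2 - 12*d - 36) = d^5 + 5*d^4 - 28*d^3 - 179*d^2 - 276*d - 108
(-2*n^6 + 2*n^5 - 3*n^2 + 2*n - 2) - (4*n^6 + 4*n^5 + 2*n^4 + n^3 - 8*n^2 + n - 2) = -6*n^6 - 2*n^5 - 2*n^4 - n^3 + 5*n^2 + n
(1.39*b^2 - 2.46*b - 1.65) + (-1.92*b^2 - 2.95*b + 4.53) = -0.53*b^2 - 5.41*b + 2.88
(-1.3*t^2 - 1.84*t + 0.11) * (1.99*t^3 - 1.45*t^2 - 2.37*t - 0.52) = -2.587*t^5 - 1.7766*t^4 + 5.9679*t^3 + 4.8773*t^2 + 0.6961*t - 0.0572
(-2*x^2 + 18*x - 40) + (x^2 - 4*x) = -x^2 + 14*x - 40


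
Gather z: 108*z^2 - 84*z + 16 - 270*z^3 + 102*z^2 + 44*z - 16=-270*z^3 + 210*z^2 - 40*z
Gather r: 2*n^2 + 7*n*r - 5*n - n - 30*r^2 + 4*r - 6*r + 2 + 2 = 2*n^2 - 6*n - 30*r^2 + r*(7*n - 2) + 4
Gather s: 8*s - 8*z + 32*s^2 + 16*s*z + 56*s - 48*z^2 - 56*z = 32*s^2 + s*(16*z + 64) - 48*z^2 - 64*z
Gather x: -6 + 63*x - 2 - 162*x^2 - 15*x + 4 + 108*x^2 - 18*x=-54*x^2 + 30*x - 4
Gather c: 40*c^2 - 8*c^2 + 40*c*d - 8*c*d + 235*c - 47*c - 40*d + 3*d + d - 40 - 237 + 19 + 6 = 32*c^2 + c*(32*d + 188) - 36*d - 252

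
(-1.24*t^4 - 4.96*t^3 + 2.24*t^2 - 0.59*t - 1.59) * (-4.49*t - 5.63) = 5.5676*t^5 + 29.2516*t^4 + 17.8672*t^3 - 9.9621*t^2 + 10.4608*t + 8.9517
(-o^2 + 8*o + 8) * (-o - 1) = o^3 - 7*o^2 - 16*o - 8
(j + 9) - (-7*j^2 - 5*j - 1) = 7*j^2 + 6*j + 10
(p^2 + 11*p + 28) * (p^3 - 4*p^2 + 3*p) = p^5 + 7*p^4 - 13*p^3 - 79*p^2 + 84*p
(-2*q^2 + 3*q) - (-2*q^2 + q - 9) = 2*q + 9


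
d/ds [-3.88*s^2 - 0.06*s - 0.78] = -7.76*s - 0.06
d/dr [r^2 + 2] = 2*r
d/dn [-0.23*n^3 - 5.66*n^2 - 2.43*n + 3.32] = -0.69*n^2 - 11.32*n - 2.43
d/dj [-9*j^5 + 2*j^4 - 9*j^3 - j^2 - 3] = j*(-45*j^3 + 8*j^2 - 27*j - 2)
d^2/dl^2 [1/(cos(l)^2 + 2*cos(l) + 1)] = 2*(cos(l) - cos(2*l) + 2)/(cos(l) + 1)^4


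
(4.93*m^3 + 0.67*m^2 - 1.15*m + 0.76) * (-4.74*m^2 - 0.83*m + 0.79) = -23.3682*m^5 - 7.2677*m^4 + 8.7896*m^3 - 2.1186*m^2 - 1.5393*m + 0.6004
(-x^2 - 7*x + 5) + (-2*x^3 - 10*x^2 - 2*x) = -2*x^3 - 11*x^2 - 9*x + 5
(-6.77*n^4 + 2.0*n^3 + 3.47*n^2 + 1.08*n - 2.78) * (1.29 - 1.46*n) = 9.8842*n^5 - 11.6533*n^4 - 2.4862*n^3 + 2.8995*n^2 + 5.452*n - 3.5862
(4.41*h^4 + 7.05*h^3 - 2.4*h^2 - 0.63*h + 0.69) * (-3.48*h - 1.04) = -15.3468*h^5 - 29.1204*h^4 + 1.02*h^3 + 4.6884*h^2 - 1.746*h - 0.7176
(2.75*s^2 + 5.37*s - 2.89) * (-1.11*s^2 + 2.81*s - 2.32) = -3.0525*s^4 + 1.7668*s^3 + 11.9176*s^2 - 20.5793*s + 6.7048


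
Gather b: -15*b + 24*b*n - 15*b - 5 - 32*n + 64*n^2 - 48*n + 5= b*(24*n - 30) + 64*n^2 - 80*n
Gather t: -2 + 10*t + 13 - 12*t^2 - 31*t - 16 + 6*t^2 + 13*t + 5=-6*t^2 - 8*t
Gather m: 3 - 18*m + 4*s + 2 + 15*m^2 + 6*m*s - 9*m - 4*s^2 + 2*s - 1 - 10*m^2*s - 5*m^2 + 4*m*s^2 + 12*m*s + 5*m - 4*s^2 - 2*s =m^2*(10 - 10*s) + m*(4*s^2 + 18*s - 22) - 8*s^2 + 4*s + 4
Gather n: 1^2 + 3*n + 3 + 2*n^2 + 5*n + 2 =2*n^2 + 8*n + 6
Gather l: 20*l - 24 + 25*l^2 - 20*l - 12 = 25*l^2 - 36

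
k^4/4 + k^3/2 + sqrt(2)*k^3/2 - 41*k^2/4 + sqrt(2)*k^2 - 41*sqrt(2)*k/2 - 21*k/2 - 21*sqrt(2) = (k/2 + 1/2)*(k/2 + sqrt(2))*(k - 6)*(k + 7)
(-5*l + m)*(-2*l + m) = 10*l^2 - 7*l*m + m^2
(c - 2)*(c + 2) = c^2 - 4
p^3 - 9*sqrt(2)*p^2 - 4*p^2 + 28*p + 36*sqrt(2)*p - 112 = (p - 4)*(p - 7*sqrt(2))*(p - 2*sqrt(2))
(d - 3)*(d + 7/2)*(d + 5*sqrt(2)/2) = d^3 + d^2/2 + 5*sqrt(2)*d^2/2 - 21*d/2 + 5*sqrt(2)*d/4 - 105*sqrt(2)/4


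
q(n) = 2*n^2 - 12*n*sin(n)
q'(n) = -12*n*cos(n) + 4*n - 12*sin(n)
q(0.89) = -6.71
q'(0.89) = -12.49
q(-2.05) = -13.42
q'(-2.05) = -8.89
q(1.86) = -14.47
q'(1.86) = 2.30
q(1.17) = -10.19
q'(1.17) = -11.85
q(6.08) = 88.66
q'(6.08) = -44.72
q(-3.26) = 25.88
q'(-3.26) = -53.30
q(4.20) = 79.21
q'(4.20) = 51.97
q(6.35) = 75.56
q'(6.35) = -51.43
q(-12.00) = 365.27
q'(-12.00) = 67.08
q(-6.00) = 92.12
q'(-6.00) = 41.78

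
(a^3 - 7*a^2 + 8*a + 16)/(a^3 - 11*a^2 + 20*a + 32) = (a - 4)/(a - 8)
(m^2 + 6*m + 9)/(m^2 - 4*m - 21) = (m + 3)/(m - 7)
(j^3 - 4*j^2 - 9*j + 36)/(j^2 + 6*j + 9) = (j^2 - 7*j + 12)/(j + 3)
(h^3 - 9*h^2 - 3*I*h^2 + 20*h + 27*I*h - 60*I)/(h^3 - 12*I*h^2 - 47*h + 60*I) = (h^2 - 9*h + 20)/(h^2 - 9*I*h - 20)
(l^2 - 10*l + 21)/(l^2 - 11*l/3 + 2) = 3*(l - 7)/(3*l - 2)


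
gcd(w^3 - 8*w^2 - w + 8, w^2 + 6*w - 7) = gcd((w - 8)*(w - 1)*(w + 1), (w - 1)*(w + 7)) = w - 1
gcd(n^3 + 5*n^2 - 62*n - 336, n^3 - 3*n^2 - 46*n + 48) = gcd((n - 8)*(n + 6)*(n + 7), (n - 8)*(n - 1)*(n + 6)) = n^2 - 2*n - 48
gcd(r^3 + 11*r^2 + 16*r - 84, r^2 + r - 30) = r + 6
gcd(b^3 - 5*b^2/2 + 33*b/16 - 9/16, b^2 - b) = b - 1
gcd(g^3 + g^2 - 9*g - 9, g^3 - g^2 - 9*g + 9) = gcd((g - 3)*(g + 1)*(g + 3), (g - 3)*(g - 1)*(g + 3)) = g^2 - 9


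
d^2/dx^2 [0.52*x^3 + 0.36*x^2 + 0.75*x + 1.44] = 3.12*x + 0.72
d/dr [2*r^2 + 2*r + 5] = 4*r + 2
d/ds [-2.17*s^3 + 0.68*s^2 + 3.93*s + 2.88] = -6.51*s^2 + 1.36*s + 3.93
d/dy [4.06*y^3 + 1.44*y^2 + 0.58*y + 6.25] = 12.18*y^2 + 2.88*y + 0.58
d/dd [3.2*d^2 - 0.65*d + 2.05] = 6.4*d - 0.65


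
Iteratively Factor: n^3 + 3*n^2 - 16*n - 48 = (n - 4)*(n^2 + 7*n + 12) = (n - 4)*(n + 3)*(n + 4)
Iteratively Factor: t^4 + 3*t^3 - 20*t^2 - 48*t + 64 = (t - 4)*(t^3 + 7*t^2 + 8*t - 16) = (t - 4)*(t + 4)*(t^2 + 3*t - 4) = (t - 4)*(t - 1)*(t + 4)*(t + 4)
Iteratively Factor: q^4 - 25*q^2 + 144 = (q + 3)*(q^3 - 3*q^2 - 16*q + 48) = (q - 4)*(q + 3)*(q^2 + q - 12) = (q - 4)*(q - 3)*(q + 3)*(q + 4)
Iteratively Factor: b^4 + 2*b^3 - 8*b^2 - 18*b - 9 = (b + 1)*(b^3 + b^2 - 9*b - 9) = (b + 1)*(b + 3)*(b^2 - 2*b - 3) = (b + 1)^2*(b + 3)*(b - 3)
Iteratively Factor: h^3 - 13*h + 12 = (h + 4)*(h^2 - 4*h + 3) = (h - 3)*(h + 4)*(h - 1)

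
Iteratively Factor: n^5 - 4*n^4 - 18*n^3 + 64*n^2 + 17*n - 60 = (n - 3)*(n^4 - n^3 - 21*n^2 + n + 20) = (n - 3)*(n - 1)*(n^3 - 21*n - 20) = (n - 3)*(n - 1)*(n + 1)*(n^2 - n - 20) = (n - 5)*(n - 3)*(n - 1)*(n + 1)*(n + 4)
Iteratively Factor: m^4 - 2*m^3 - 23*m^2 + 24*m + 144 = (m + 3)*(m^3 - 5*m^2 - 8*m + 48) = (m - 4)*(m + 3)*(m^2 - m - 12) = (m - 4)*(m + 3)^2*(m - 4)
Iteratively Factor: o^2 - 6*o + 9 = (o - 3)*(o - 3)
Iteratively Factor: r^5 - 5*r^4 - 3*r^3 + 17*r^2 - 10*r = (r - 1)*(r^4 - 4*r^3 - 7*r^2 + 10*r) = (r - 1)*(r + 2)*(r^3 - 6*r^2 + 5*r) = r*(r - 1)*(r + 2)*(r^2 - 6*r + 5) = r*(r - 1)^2*(r + 2)*(r - 5)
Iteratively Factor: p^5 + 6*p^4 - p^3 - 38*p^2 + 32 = (p + 4)*(p^4 + 2*p^3 - 9*p^2 - 2*p + 8) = (p - 1)*(p + 4)*(p^3 + 3*p^2 - 6*p - 8) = (p - 1)*(p + 1)*(p + 4)*(p^2 + 2*p - 8) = (p - 2)*(p - 1)*(p + 1)*(p + 4)*(p + 4)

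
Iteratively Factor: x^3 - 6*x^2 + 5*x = (x - 5)*(x^2 - x) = (x - 5)*(x - 1)*(x)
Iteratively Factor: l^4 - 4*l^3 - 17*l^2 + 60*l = (l - 3)*(l^3 - l^2 - 20*l) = (l - 5)*(l - 3)*(l^2 + 4*l) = (l - 5)*(l - 3)*(l + 4)*(l)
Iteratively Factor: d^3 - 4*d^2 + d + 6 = (d + 1)*(d^2 - 5*d + 6) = (d - 2)*(d + 1)*(d - 3)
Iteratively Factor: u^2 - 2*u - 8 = (u - 4)*(u + 2)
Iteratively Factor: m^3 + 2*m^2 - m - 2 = (m + 1)*(m^2 + m - 2) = (m - 1)*(m + 1)*(m + 2)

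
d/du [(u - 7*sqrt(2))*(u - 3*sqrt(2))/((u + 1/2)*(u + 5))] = 2*(11*u^2 + 20*sqrt(2)*u^2 - 158*u - 462 - 50*sqrt(2))/(4*u^4 + 44*u^3 + 141*u^2 + 110*u + 25)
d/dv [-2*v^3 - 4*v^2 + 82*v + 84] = -6*v^2 - 8*v + 82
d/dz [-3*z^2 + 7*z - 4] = 7 - 6*z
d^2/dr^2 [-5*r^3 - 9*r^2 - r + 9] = -30*r - 18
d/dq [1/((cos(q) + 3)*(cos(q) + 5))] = 2*(cos(q) + 4)*sin(q)/((cos(q) + 3)^2*(cos(q) + 5)^2)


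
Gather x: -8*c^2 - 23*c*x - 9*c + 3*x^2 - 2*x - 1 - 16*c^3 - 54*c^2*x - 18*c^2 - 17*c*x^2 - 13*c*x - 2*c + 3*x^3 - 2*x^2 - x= -16*c^3 - 26*c^2 - 11*c + 3*x^3 + x^2*(1 - 17*c) + x*(-54*c^2 - 36*c - 3) - 1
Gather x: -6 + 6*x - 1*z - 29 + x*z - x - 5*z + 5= x*(z + 5) - 6*z - 30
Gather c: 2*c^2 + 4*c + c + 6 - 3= 2*c^2 + 5*c + 3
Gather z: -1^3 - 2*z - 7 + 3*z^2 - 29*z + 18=3*z^2 - 31*z + 10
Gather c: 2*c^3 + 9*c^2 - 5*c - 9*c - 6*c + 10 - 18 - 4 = 2*c^3 + 9*c^2 - 20*c - 12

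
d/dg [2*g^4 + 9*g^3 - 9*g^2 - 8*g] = 8*g^3 + 27*g^2 - 18*g - 8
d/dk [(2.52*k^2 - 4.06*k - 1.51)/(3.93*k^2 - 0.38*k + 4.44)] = (14.9982*k^2 + 34.2462*k - 18.6002)/(15.4449*k^4 - 2.9868*k^3 + 35.0428*k^2 - 3.3744*k + 19.7136)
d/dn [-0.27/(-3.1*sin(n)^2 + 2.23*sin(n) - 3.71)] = (0.6021 - 1.674*sin(n))*cos(n)/(3.1*sin(n)^2 - 2.23*sin(n) + 3.71)^2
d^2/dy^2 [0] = 0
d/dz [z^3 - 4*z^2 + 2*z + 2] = 3*z^2 - 8*z + 2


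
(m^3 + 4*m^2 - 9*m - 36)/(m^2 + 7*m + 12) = m - 3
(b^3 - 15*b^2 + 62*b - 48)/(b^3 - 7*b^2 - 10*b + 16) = (b - 6)/(b + 2)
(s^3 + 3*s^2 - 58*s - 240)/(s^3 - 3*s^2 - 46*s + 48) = (s + 5)/(s - 1)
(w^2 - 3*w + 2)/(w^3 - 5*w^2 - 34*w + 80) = (w - 1)/(w^2 - 3*w - 40)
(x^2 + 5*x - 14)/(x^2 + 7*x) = (x - 2)/x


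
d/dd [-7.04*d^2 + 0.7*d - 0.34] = 0.7 - 14.08*d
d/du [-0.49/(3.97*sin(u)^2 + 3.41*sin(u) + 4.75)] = (3.8906*sin(u) + 1.6709)*cos(u)/(3.97*sin(u)^2 + 3.41*sin(u) + 4.75)^2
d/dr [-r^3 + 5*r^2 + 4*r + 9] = -3*r^2 + 10*r + 4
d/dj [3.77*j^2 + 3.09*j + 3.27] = 7.54*j + 3.09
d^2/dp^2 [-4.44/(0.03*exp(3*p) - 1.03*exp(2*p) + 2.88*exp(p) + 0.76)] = (-4.44*(0.09*exp(2*p) - 2.06*exp(p) + 2.88)*(0.18*exp(2*p) - 4.12*exp(p) + 5.76)*exp(p) + (1.1988*exp(2*p) - 18.2928*exp(p) + 12.7872)*(0.03*exp(3*p) - 1.03*exp(2*p) + 2.88*exp(p) + 0.76))*exp(p)/(0.03*exp(3*p) - 1.03*exp(2*p) + 2.88*exp(p) + 0.76)^3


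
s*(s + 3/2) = s^2 + 3*s/2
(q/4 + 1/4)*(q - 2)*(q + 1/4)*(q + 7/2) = q^4/4 + 11*q^3/16 - 39*q^2/32 - 67*q/32 - 7/16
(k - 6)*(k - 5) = k^2 - 11*k + 30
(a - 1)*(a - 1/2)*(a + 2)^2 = a^4 + 5*a^3/2 - 3*a^2/2 - 4*a + 2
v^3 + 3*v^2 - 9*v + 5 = (v - 1)^2*(v + 5)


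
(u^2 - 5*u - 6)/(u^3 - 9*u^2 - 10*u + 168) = (u + 1)/(u^2 - 3*u - 28)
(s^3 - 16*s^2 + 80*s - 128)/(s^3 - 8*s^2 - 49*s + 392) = (s^2 - 8*s + 16)/(s^2 - 49)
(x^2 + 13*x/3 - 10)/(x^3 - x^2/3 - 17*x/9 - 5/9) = 3*(x + 6)/(3*x^2 + 4*x + 1)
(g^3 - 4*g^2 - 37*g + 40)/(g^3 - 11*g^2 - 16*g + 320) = (g - 1)/(g - 8)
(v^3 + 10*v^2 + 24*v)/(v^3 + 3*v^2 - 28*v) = (v^2 + 10*v + 24)/(v^2 + 3*v - 28)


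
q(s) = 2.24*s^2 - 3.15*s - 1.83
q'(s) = 4.48*s - 3.15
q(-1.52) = 8.13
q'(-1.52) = -9.96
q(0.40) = -2.73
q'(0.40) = -1.36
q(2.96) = 8.47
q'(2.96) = 10.11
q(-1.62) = 9.15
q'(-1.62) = -10.41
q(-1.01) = 3.64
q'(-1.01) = -7.67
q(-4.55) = 58.88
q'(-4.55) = -23.53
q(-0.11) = -1.46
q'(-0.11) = -3.64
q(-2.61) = 21.65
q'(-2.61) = -14.84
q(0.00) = -1.83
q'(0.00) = -3.15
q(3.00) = 8.88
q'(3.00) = 10.29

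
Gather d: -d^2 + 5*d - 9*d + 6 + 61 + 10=-d^2 - 4*d + 77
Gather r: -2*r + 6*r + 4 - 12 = 4*r - 8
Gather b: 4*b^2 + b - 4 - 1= 4*b^2 + b - 5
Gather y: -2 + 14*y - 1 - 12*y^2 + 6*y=-12*y^2 + 20*y - 3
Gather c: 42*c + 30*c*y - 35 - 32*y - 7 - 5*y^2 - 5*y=c*(30*y + 42) - 5*y^2 - 37*y - 42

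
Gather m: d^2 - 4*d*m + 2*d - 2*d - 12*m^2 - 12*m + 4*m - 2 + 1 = d^2 - 12*m^2 + m*(-4*d - 8) - 1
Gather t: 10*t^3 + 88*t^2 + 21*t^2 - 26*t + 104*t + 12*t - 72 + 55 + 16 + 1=10*t^3 + 109*t^2 + 90*t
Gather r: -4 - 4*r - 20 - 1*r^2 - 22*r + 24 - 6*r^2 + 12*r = -7*r^2 - 14*r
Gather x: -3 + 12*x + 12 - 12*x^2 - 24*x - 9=-12*x^2 - 12*x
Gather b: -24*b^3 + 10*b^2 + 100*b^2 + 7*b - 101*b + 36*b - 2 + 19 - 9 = -24*b^3 + 110*b^2 - 58*b + 8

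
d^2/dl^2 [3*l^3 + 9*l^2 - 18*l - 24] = 18*l + 18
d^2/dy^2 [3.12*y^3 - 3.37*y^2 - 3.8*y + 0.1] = 18.72*y - 6.74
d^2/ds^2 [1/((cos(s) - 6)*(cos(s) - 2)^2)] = (-9*sin(s)^4 + 130*sin(s)^2 - 449*cos(s)/2 + 37*cos(3*s)/2 + 151)/((cos(s) - 6)^3*(cos(s) - 2)^4)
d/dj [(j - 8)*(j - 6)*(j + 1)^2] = 4*j^3 - 36*j^2 + 42*j + 82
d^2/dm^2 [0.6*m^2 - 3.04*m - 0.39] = 1.20000000000000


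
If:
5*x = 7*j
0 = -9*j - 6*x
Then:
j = 0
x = 0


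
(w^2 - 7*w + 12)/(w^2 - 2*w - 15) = (-w^2 + 7*w - 12)/(-w^2 + 2*w + 15)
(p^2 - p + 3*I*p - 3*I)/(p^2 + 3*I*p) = (p - 1)/p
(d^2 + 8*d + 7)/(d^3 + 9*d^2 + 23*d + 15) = (d + 7)/(d^2 + 8*d + 15)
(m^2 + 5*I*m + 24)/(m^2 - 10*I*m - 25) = (m^2 + 5*I*m + 24)/(m^2 - 10*I*m - 25)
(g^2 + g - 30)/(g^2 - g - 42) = (g - 5)/(g - 7)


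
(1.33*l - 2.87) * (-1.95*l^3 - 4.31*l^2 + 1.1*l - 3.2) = -2.5935*l^4 - 0.1358*l^3 + 13.8327*l^2 - 7.413*l + 9.184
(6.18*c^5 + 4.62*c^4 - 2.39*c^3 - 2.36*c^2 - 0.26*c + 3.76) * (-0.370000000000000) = -2.2866*c^5 - 1.7094*c^4 + 0.8843*c^3 + 0.8732*c^2 + 0.0962*c - 1.3912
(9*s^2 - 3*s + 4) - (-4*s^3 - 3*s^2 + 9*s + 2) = 4*s^3 + 12*s^2 - 12*s + 2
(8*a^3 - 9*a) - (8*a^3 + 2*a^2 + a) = -2*a^2 - 10*a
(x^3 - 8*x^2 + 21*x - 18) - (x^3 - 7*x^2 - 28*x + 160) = -x^2 + 49*x - 178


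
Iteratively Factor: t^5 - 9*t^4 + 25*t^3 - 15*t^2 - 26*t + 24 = (t - 1)*(t^4 - 8*t^3 + 17*t^2 + 2*t - 24) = (t - 4)*(t - 1)*(t^3 - 4*t^2 + t + 6) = (t - 4)*(t - 1)*(t + 1)*(t^2 - 5*t + 6) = (t - 4)*(t - 3)*(t - 1)*(t + 1)*(t - 2)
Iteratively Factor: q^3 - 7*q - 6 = (q + 2)*(q^2 - 2*q - 3) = (q + 1)*(q + 2)*(q - 3)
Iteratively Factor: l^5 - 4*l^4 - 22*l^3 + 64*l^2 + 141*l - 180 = (l - 1)*(l^4 - 3*l^3 - 25*l^2 + 39*l + 180) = (l - 4)*(l - 1)*(l^3 + l^2 - 21*l - 45) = (l - 4)*(l - 1)*(l + 3)*(l^2 - 2*l - 15) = (l - 4)*(l - 1)*(l + 3)^2*(l - 5)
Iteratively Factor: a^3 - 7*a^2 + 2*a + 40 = (a - 4)*(a^2 - 3*a - 10) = (a - 4)*(a + 2)*(a - 5)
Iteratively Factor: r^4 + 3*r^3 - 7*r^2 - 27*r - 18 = (r + 2)*(r^3 + r^2 - 9*r - 9) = (r + 1)*(r + 2)*(r^2 - 9) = (r - 3)*(r + 1)*(r + 2)*(r + 3)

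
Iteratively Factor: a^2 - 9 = (a - 3)*(a + 3)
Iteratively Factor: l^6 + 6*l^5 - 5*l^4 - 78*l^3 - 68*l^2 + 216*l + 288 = (l + 4)*(l^5 + 2*l^4 - 13*l^3 - 26*l^2 + 36*l + 72) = (l - 2)*(l + 4)*(l^4 + 4*l^3 - 5*l^2 - 36*l - 36) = (l - 2)*(l + 3)*(l + 4)*(l^3 + l^2 - 8*l - 12) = (l - 2)*(l + 2)*(l + 3)*(l + 4)*(l^2 - l - 6) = (l - 3)*(l - 2)*(l + 2)*(l + 3)*(l + 4)*(l + 2)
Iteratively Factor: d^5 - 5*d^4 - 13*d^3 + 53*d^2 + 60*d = (d - 5)*(d^4 - 13*d^2 - 12*d) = d*(d - 5)*(d^3 - 13*d - 12) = d*(d - 5)*(d - 4)*(d^2 + 4*d + 3) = d*(d - 5)*(d - 4)*(d + 1)*(d + 3)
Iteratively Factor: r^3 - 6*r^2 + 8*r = (r - 2)*(r^2 - 4*r) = r*(r - 2)*(r - 4)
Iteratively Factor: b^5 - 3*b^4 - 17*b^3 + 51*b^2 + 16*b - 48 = (b - 1)*(b^4 - 2*b^3 - 19*b^2 + 32*b + 48) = (b - 1)*(b + 4)*(b^3 - 6*b^2 + 5*b + 12) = (b - 3)*(b - 1)*(b + 4)*(b^2 - 3*b - 4) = (b - 4)*(b - 3)*(b - 1)*(b + 4)*(b + 1)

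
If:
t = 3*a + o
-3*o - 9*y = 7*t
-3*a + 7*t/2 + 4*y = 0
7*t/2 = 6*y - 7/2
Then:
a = -119/162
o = 77/54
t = -7/9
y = 7/54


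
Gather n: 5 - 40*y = 5 - 40*y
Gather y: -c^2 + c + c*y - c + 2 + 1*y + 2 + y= -c^2 + y*(c + 2) + 4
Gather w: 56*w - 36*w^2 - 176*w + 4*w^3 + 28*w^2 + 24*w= 4*w^3 - 8*w^2 - 96*w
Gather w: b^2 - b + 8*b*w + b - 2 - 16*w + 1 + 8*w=b^2 + w*(8*b - 8) - 1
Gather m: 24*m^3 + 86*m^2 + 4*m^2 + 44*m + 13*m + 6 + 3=24*m^3 + 90*m^2 + 57*m + 9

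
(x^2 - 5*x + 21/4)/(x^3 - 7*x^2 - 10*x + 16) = (x^2 - 5*x + 21/4)/(x^3 - 7*x^2 - 10*x + 16)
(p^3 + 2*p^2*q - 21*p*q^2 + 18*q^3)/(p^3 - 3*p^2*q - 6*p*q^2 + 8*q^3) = (p^2 + 3*p*q - 18*q^2)/(p^2 - 2*p*q - 8*q^2)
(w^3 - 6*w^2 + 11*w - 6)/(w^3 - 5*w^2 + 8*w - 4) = (w - 3)/(w - 2)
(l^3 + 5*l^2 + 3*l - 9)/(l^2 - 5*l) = (l^3 + 5*l^2 + 3*l - 9)/(l*(l - 5))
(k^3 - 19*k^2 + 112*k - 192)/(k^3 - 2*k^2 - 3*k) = (k^2 - 16*k + 64)/(k*(k + 1))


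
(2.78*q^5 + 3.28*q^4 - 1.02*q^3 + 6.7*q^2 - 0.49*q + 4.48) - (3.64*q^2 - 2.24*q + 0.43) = 2.78*q^5 + 3.28*q^4 - 1.02*q^3 + 3.06*q^2 + 1.75*q + 4.05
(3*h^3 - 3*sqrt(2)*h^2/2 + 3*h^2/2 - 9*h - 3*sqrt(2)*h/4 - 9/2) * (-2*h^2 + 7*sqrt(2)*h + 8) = -6*h^5 - 3*h^4 + 24*sqrt(2)*h^4 + 12*sqrt(2)*h^3 + 21*h^3 - 75*sqrt(2)*h^2 + 21*h^2/2 - 72*h - 75*sqrt(2)*h/2 - 36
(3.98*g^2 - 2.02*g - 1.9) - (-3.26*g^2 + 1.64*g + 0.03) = 7.24*g^2 - 3.66*g - 1.93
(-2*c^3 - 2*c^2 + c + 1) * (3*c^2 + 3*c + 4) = -6*c^5 - 12*c^4 - 11*c^3 - 2*c^2 + 7*c + 4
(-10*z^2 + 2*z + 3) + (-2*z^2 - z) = -12*z^2 + z + 3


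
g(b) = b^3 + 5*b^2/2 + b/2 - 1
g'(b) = 3*b^2 + 5*b + 1/2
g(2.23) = 23.64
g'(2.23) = 26.57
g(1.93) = 16.47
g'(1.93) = 21.32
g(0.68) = 0.81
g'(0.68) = 5.29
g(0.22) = -0.76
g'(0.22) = 1.75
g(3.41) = 69.43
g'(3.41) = 52.43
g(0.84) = 1.78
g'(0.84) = 6.82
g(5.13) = 202.36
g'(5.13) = 105.10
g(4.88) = 177.19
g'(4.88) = 96.34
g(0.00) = -1.00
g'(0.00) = 0.50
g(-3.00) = -7.00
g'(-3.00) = 12.50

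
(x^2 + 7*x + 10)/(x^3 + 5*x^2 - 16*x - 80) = (x + 2)/(x^2 - 16)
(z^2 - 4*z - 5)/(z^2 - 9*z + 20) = (z + 1)/(z - 4)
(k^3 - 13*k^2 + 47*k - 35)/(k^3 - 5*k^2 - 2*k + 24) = (k^3 - 13*k^2 + 47*k - 35)/(k^3 - 5*k^2 - 2*k + 24)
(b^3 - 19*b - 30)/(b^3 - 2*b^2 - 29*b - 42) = (b - 5)/(b - 7)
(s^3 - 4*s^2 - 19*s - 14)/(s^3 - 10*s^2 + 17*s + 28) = (s + 2)/(s - 4)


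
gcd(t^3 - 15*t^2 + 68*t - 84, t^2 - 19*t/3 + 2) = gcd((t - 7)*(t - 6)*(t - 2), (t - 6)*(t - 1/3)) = t - 6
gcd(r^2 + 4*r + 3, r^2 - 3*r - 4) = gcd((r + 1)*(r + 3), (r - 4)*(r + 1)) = r + 1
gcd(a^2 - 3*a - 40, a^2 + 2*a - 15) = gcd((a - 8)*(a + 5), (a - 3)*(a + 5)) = a + 5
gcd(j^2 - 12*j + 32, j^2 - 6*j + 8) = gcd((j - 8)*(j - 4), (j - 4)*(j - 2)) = j - 4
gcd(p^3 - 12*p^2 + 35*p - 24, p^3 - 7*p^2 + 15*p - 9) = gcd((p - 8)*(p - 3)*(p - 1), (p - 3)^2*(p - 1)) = p^2 - 4*p + 3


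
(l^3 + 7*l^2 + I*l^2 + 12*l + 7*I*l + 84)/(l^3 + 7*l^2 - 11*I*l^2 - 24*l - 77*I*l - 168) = (l + 4*I)/(l - 8*I)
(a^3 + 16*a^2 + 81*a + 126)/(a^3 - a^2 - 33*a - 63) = (a^2 + 13*a + 42)/(a^2 - 4*a - 21)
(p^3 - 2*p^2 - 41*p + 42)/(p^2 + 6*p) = p - 8 + 7/p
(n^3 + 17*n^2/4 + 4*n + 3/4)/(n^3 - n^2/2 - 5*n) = (4*n^3 + 17*n^2 + 16*n + 3)/(2*n*(2*n^2 - n - 10))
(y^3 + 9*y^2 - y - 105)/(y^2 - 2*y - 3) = (y^2 + 12*y + 35)/(y + 1)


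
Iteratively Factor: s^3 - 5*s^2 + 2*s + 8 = (s - 2)*(s^2 - 3*s - 4) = (s - 2)*(s + 1)*(s - 4)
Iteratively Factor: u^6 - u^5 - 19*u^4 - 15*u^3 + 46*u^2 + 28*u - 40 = (u + 2)*(u^5 - 3*u^4 - 13*u^3 + 11*u^2 + 24*u - 20) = (u - 5)*(u + 2)*(u^4 + 2*u^3 - 3*u^2 - 4*u + 4) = (u - 5)*(u + 2)^2*(u^3 - 3*u + 2) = (u - 5)*(u + 2)^3*(u^2 - 2*u + 1) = (u - 5)*(u - 1)*(u + 2)^3*(u - 1)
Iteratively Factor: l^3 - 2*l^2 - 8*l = (l - 4)*(l^2 + 2*l) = (l - 4)*(l + 2)*(l)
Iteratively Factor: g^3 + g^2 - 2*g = (g + 2)*(g^2 - g) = g*(g + 2)*(g - 1)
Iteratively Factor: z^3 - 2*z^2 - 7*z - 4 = (z + 1)*(z^2 - 3*z - 4) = (z - 4)*(z + 1)*(z + 1)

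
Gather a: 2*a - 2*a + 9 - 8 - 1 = 0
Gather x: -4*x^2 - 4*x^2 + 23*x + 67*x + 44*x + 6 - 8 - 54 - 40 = -8*x^2 + 134*x - 96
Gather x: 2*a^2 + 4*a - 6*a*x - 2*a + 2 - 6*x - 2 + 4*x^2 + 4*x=2*a^2 + 2*a + 4*x^2 + x*(-6*a - 2)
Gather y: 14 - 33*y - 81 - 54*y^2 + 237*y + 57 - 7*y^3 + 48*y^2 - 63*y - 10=-7*y^3 - 6*y^2 + 141*y - 20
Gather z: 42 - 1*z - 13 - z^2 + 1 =-z^2 - z + 30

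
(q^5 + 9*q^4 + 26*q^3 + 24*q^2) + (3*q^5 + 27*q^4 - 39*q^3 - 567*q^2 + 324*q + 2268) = 4*q^5 + 36*q^4 - 13*q^3 - 543*q^2 + 324*q + 2268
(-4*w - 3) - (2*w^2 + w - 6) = -2*w^2 - 5*w + 3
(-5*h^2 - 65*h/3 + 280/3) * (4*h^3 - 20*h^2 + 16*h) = -20*h^5 + 40*h^4/3 + 2180*h^3/3 - 6640*h^2/3 + 4480*h/3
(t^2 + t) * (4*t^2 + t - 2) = 4*t^4 + 5*t^3 - t^2 - 2*t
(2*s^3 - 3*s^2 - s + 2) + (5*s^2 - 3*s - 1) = 2*s^3 + 2*s^2 - 4*s + 1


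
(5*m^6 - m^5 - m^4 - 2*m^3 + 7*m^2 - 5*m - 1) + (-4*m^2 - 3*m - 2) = 5*m^6 - m^5 - m^4 - 2*m^3 + 3*m^2 - 8*m - 3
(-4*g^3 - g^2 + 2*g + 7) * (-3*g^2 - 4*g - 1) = 12*g^5 + 19*g^4 + 2*g^3 - 28*g^2 - 30*g - 7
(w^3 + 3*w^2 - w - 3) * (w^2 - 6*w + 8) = w^5 - 3*w^4 - 11*w^3 + 27*w^2 + 10*w - 24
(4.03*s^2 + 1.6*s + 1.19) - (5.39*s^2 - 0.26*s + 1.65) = -1.36*s^2 + 1.86*s - 0.46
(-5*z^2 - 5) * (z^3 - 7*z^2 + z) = -5*z^5 + 35*z^4 - 10*z^3 + 35*z^2 - 5*z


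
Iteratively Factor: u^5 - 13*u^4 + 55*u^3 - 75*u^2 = (u)*(u^4 - 13*u^3 + 55*u^2 - 75*u) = u*(u - 3)*(u^3 - 10*u^2 + 25*u) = u*(u - 5)*(u - 3)*(u^2 - 5*u) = u^2*(u - 5)*(u - 3)*(u - 5)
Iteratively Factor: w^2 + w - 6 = (w - 2)*(w + 3)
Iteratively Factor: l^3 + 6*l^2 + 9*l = (l + 3)*(l^2 + 3*l) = (l + 3)^2*(l)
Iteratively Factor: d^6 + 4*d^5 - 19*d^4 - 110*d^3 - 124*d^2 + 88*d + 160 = (d + 2)*(d^5 + 2*d^4 - 23*d^3 - 64*d^2 + 4*d + 80) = (d + 2)^2*(d^4 - 23*d^2 - 18*d + 40) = (d + 2)^2*(d + 4)*(d^3 - 4*d^2 - 7*d + 10) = (d - 5)*(d + 2)^2*(d + 4)*(d^2 + d - 2) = (d - 5)*(d + 2)^3*(d + 4)*(d - 1)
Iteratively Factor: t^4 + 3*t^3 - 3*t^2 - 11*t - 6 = (t + 3)*(t^3 - 3*t - 2) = (t + 1)*(t + 3)*(t^2 - t - 2) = (t - 2)*(t + 1)*(t + 3)*(t + 1)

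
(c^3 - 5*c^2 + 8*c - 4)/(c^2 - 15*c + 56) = (c^3 - 5*c^2 + 8*c - 4)/(c^2 - 15*c + 56)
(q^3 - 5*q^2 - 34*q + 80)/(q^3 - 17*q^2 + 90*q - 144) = (q^2 + 3*q - 10)/(q^2 - 9*q + 18)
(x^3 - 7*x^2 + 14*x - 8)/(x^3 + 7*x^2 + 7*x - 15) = (x^2 - 6*x + 8)/(x^2 + 8*x + 15)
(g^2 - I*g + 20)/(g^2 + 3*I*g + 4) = (g - 5*I)/(g - I)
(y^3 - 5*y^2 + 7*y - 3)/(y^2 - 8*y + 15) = (y^2 - 2*y + 1)/(y - 5)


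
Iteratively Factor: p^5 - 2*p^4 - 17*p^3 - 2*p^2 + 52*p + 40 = (p - 5)*(p^4 + 3*p^3 - 2*p^2 - 12*p - 8) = (p - 5)*(p + 1)*(p^3 + 2*p^2 - 4*p - 8) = (p - 5)*(p + 1)*(p + 2)*(p^2 - 4) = (p - 5)*(p + 1)*(p + 2)^2*(p - 2)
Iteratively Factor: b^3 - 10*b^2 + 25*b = (b - 5)*(b^2 - 5*b) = b*(b - 5)*(b - 5)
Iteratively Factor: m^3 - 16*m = (m)*(m^2 - 16) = m*(m + 4)*(m - 4)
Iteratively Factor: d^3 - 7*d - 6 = (d + 1)*(d^2 - d - 6) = (d + 1)*(d + 2)*(d - 3)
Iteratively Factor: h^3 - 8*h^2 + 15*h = (h - 3)*(h^2 - 5*h) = h*(h - 3)*(h - 5)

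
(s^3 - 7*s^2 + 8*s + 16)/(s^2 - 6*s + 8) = (s^2 - 3*s - 4)/(s - 2)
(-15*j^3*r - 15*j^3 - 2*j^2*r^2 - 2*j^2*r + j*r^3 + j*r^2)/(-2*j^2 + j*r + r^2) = j*(-15*j^2*r - 15*j^2 - 2*j*r^2 - 2*j*r + r^3 + r^2)/(-2*j^2 + j*r + r^2)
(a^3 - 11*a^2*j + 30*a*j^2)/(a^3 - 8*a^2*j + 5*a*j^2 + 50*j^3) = a*(a - 6*j)/(a^2 - 3*a*j - 10*j^2)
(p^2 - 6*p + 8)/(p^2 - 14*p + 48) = (p^2 - 6*p + 8)/(p^2 - 14*p + 48)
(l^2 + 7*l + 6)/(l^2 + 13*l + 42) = (l + 1)/(l + 7)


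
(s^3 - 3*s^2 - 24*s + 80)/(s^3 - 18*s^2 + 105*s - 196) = (s^2 + s - 20)/(s^2 - 14*s + 49)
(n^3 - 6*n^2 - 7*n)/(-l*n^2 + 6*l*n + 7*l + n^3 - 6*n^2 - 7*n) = -n/(l - n)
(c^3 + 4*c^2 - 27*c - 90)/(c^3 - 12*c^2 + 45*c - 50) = (c^2 + 9*c + 18)/(c^2 - 7*c + 10)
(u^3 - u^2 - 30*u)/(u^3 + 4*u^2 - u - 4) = u*(u^2 - u - 30)/(u^3 + 4*u^2 - u - 4)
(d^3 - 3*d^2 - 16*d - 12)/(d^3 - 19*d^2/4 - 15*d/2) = 4*(d^2 + 3*d + 2)/(d*(4*d + 5))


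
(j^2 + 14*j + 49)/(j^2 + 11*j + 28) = (j + 7)/(j + 4)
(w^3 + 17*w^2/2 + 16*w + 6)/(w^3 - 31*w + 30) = (w^2 + 5*w/2 + 1)/(w^2 - 6*w + 5)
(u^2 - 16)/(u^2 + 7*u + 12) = (u - 4)/(u + 3)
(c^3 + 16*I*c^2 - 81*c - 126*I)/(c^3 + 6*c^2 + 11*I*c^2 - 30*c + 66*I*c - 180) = (c^2 + 10*I*c - 21)/(c^2 + c*(6 + 5*I) + 30*I)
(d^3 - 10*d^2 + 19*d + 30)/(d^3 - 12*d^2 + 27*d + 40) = (d - 6)/(d - 8)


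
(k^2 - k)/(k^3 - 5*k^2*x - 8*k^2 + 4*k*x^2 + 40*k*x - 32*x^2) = k*(k - 1)/(k^3 - 5*k^2*x - 8*k^2 + 4*k*x^2 + 40*k*x - 32*x^2)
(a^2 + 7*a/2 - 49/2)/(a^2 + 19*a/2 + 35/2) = (2*a - 7)/(2*a + 5)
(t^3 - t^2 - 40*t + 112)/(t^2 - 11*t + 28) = (t^2 + 3*t - 28)/(t - 7)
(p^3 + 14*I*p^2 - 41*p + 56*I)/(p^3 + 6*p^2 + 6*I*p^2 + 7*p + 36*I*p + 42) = (p + 8*I)/(p + 6)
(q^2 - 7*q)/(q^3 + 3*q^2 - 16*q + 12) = q*(q - 7)/(q^3 + 3*q^2 - 16*q + 12)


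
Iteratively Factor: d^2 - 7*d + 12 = (d - 4)*(d - 3)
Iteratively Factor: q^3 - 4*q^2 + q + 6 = (q - 2)*(q^2 - 2*q - 3) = (q - 2)*(q + 1)*(q - 3)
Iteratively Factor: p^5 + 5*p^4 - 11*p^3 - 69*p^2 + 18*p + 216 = (p + 3)*(p^4 + 2*p^3 - 17*p^2 - 18*p + 72) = (p - 3)*(p + 3)*(p^3 + 5*p^2 - 2*p - 24) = (p - 3)*(p - 2)*(p + 3)*(p^2 + 7*p + 12) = (p - 3)*(p - 2)*(p + 3)*(p + 4)*(p + 3)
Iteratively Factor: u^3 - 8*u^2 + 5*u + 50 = (u - 5)*(u^2 - 3*u - 10) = (u - 5)*(u + 2)*(u - 5)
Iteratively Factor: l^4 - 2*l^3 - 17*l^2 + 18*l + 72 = (l + 3)*(l^3 - 5*l^2 - 2*l + 24) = (l - 4)*(l + 3)*(l^2 - l - 6) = (l - 4)*(l - 3)*(l + 3)*(l + 2)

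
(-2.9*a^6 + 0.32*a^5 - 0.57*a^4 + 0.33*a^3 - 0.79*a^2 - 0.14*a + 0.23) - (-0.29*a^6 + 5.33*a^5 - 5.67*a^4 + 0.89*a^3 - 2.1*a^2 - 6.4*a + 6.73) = -2.61*a^6 - 5.01*a^5 + 5.1*a^4 - 0.56*a^3 + 1.31*a^2 + 6.26*a - 6.5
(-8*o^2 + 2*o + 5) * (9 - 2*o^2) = 16*o^4 - 4*o^3 - 82*o^2 + 18*o + 45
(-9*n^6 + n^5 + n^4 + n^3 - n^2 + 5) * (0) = 0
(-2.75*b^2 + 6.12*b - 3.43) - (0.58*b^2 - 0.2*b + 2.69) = -3.33*b^2 + 6.32*b - 6.12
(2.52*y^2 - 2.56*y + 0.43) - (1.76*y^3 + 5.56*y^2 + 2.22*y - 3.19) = -1.76*y^3 - 3.04*y^2 - 4.78*y + 3.62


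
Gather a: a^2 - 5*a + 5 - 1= a^2 - 5*a + 4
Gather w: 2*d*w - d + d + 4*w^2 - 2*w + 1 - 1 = 4*w^2 + w*(2*d - 2)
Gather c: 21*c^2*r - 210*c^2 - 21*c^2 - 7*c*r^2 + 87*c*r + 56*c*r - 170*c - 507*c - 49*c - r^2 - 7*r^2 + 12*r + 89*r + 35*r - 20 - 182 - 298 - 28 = c^2*(21*r - 231) + c*(-7*r^2 + 143*r - 726) - 8*r^2 + 136*r - 528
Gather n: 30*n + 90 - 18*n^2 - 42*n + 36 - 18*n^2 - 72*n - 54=-36*n^2 - 84*n + 72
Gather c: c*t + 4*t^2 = c*t + 4*t^2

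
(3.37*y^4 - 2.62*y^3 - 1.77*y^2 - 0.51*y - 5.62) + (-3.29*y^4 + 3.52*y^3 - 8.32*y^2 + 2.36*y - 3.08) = 0.0800000000000001*y^4 + 0.9*y^3 - 10.09*y^2 + 1.85*y - 8.7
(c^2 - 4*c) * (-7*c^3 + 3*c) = -7*c^5 + 28*c^4 + 3*c^3 - 12*c^2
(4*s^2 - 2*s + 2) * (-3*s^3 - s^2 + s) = -12*s^5 + 2*s^4 - 4*s^2 + 2*s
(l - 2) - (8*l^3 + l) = -8*l^3 - 2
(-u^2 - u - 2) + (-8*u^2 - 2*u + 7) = -9*u^2 - 3*u + 5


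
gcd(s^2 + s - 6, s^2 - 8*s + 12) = s - 2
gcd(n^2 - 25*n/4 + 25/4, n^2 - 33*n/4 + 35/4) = n - 5/4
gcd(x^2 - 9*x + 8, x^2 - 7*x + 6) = x - 1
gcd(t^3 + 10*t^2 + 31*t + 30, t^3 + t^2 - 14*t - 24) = t^2 + 5*t + 6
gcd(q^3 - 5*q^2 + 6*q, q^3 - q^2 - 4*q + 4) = q - 2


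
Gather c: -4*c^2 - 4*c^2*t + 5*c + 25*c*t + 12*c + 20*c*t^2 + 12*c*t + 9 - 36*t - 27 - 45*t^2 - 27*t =c^2*(-4*t - 4) + c*(20*t^2 + 37*t + 17) - 45*t^2 - 63*t - 18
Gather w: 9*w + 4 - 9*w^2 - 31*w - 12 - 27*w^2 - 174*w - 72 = -36*w^2 - 196*w - 80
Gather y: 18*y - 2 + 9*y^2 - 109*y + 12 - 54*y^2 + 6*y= -45*y^2 - 85*y + 10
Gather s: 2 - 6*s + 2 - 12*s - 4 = -18*s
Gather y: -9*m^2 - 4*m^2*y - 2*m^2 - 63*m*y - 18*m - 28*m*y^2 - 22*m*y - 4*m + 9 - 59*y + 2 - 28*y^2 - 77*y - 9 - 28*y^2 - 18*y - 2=-11*m^2 - 22*m + y^2*(-28*m - 56) + y*(-4*m^2 - 85*m - 154)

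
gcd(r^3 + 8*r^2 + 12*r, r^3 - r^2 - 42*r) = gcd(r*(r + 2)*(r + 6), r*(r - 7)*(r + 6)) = r^2 + 6*r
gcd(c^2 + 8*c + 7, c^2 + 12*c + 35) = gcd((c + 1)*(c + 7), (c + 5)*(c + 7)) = c + 7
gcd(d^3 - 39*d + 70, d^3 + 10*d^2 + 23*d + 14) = d + 7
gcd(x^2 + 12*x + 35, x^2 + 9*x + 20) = x + 5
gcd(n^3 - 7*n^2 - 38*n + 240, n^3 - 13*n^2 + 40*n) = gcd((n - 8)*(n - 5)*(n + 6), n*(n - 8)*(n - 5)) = n^2 - 13*n + 40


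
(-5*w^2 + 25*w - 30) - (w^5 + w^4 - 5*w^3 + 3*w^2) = -w^5 - w^4 + 5*w^3 - 8*w^2 + 25*w - 30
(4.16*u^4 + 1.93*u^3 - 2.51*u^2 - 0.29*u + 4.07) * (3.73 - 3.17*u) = -13.1872*u^5 + 9.3987*u^4 + 15.1556*u^3 - 8.443*u^2 - 13.9836*u + 15.1811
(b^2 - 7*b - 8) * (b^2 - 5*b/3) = b^4 - 26*b^3/3 + 11*b^2/3 + 40*b/3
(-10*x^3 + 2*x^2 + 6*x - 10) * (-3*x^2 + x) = 30*x^5 - 16*x^4 - 16*x^3 + 36*x^2 - 10*x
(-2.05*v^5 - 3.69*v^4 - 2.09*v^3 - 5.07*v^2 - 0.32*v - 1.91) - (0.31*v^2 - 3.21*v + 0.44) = -2.05*v^5 - 3.69*v^4 - 2.09*v^3 - 5.38*v^2 + 2.89*v - 2.35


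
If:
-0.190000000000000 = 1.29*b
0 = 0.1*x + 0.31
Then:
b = -0.15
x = -3.10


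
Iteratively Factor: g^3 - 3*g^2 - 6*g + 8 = (g - 4)*(g^2 + g - 2) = (g - 4)*(g - 1)*(g + 2)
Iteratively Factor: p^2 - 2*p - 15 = (p + 3)*(p - 5)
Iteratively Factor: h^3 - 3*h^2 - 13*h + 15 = (h - 1)*(h^2 - 2*h - 15) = (h - 1)*(h + 3)*(h - 5)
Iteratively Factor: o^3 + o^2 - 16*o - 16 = (o + 4)*(o^2 - 3*o - 4) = (o + 1)*(o + 4)*(o - 4)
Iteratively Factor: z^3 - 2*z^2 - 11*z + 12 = (z - 4)*(z^2 + 2*z - 3) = (z - 4)*(z + 3)*(z - 1)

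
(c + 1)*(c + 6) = c^2 + 7*c + 6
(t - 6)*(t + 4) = t^2 - 2*t - 24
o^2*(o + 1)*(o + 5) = o^4 + 6*o^3 + 5*o^2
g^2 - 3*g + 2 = (g - 2)*(g - 1)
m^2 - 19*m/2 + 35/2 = (m - 7)*(m - 5/2)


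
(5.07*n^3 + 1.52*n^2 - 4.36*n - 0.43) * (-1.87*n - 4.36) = -9.4809*n^4 - 24.9476*n^3 + 1.526*n^2 + 19.8137*n + 1.8748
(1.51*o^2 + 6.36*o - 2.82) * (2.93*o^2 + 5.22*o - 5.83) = 4.4243*o^4 + 26.517*o^3 + 16.1333*o^2 - 51.7992*o + 16.4406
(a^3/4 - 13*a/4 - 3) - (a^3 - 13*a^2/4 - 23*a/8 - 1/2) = -3*a^3/4 + 13*a^2/4 - 3*a/8 - 5/2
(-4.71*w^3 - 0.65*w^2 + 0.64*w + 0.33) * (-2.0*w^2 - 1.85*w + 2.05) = 9.42*w^5 + 10.0135*w^4 - 9.733*w^3 - 3.1765*w^2 + 0.7015*w + 0.6765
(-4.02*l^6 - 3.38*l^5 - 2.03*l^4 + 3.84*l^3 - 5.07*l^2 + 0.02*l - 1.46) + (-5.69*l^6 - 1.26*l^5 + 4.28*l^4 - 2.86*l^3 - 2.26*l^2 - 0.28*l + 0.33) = -9.71*l^6 - 4.64*l^5 + 2.25*l^4 + 0.98*l^3 - 7.33*l^2 - 0.26*l - 1.13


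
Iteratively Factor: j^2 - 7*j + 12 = (j - 3)*(j - 4)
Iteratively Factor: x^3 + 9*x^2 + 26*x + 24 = (x + 4)*(x^2 + 5*x + 6) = (x + 2)*(x + 4)*(x + 3)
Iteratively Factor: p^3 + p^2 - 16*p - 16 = (p + 1)*(p^2 - 16) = (p - 4)*(p + 1)*(p + 4)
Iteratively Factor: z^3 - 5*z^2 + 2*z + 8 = (z - 2)*(z^2 - 3*z - 4) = (z - 4)*(z - 2)*(z + 1)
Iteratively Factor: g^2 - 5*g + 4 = (g - 1)*(g - 4)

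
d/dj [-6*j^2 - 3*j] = -12*j - 3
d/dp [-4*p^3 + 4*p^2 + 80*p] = -12*p^2 + 8*p + 80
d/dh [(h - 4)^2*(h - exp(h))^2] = 2*(h - 4)*(h - exp(h))*(h + (1 - exp(h))*(h - 4) - exp(h))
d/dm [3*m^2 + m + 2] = 6*m + 1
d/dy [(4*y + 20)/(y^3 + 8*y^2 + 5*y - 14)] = 4*(y^3 + 8*y^2 + 5*y - (y + 5)*(3*y^2 + 16*y + 5) - 14)/(y^3 + 8*y^2 + 5*y - 14)^2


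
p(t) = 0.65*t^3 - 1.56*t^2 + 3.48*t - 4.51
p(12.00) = 935.81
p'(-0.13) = 3.92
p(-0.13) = -4.99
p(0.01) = -4.48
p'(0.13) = 3.11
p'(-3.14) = 32.50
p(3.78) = 21.46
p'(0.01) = 3.45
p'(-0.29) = 4.55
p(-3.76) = -74.20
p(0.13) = -4.08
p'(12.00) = 246.84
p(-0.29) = -5.67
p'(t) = 1.95*t^2 - 3.12*t + 3.48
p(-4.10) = -89.80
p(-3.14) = -50.94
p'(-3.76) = 42.78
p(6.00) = 100.61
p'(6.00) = 54.96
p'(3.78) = 19.55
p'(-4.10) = 49.05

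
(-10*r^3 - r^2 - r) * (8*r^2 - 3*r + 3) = -80*r^5 + 22*r^4 - 35*r^3 - 3*r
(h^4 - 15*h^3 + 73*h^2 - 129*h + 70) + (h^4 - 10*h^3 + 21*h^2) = 2*h^4 - 25*h^3 + 94*h^2 - 129*h + 70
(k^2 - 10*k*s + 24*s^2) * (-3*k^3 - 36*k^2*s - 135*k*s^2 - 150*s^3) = -3*k^5 - 6*k^4*s + 153*k^3*s^2 + 336*k^2*s^3 - 1740*k*s^4 - 3600*s^5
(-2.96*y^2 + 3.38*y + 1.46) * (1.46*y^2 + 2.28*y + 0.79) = -4.3216*y^4 - 1.814*y^3 + 7.4996*y^2 + 5.999*y + 1.1534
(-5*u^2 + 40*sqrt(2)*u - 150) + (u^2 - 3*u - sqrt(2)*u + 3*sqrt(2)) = -4*u^2 - 3*u + 39*sqrt(2)*u - 150 + 3*sqrt(2)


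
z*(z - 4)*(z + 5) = z^3 + z^2 - 20*z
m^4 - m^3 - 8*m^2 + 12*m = m*(m - 2)^2*(m + 3)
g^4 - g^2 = g^2*(g - 1)*(g + 1)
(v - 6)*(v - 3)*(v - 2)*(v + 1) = v^4 - 10*v^3 + 25*v^2 - 36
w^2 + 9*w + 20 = (w + 4)*(w + 5)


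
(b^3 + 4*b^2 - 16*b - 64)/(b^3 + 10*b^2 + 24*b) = (b^2 - 16)/(b*(b + 6))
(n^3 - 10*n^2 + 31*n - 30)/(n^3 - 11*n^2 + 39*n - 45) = (n - 2)/(n - 3)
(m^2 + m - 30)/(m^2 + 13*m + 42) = (m - 5)/(m + 7)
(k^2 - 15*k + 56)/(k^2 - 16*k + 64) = (k - 7)/(k - 8)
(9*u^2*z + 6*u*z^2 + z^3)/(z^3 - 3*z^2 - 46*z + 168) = z*(9*u^2 + 6*u*z + z^2)/(z^3 - 3*z^2 - 46*z + 168)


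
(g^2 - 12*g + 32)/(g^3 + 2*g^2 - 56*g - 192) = (g - 4)/(g^2 + 10*g + 24)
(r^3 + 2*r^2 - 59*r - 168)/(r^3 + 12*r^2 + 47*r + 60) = (r^2 - r - 56)/(r^2 + 9*r + 20)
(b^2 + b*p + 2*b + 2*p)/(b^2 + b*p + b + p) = (b + 2)/(b + 1)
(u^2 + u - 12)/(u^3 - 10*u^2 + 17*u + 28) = (u^2 + u - 12)/(u^3 - 10*u^2 + 17*u + 28)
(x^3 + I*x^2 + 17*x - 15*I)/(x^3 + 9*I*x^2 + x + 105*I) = (x - I)/(x + 7*I)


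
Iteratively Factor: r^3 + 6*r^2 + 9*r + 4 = (r + 1)*(r^2 + 5*r + 4) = (r + 1)*(r + 4)*(r + 1)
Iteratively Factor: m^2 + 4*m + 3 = (m + 3)*(m + 1)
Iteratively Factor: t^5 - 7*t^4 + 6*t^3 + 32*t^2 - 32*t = (t - 4)*(t^4 - 3*t^3 - 6*t^2 + 8*t) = t*(t - 4)*(t^3 - 3*t^2 - 6*t + 8) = t*(t - 4)^2*(t^2 + t - 2) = t*(t - 4)^2*(t - 1)*(t + 2)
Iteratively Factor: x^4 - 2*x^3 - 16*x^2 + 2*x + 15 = (x + 3)*(x^3 - 5*x^2 - x + 5) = (x + 1)*(x + 3)*(x^2 - 6*x + 5) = (x - 1)*(x + 1)*(x + 3)*(x - 5)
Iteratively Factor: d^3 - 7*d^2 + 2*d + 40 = (d + 2)*(d^2 - 9*d + 20) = (d - 5)*(d + 2)*(d - 4)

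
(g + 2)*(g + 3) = g^2 + 5*g + 6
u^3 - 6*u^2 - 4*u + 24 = (u - 6)*(u - 2)*(u + 2)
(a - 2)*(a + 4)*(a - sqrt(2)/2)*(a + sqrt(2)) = a^4 + sqrt(2)*a^3/2 + 2*a^3 - 9*a^2 + sqrt(2)*a^2 - 4*sqrt(2)*a - 2*a + 8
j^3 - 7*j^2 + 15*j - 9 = (j - 3)^2*(j - 1)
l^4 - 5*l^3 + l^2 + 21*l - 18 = (l - 3)^2*(l - 1)*(l + 2)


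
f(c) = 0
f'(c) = 0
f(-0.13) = 0.00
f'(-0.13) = 0.00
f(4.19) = 0.00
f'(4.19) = 0.00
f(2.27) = 0.00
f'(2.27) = 0.00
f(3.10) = 0.00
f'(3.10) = 0.00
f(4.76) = 0.00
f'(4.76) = 0.00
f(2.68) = 0.00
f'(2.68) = 0.00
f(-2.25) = 0.00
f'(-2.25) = 0.00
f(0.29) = 0.00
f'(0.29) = 0.00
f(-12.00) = 0.00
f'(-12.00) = 0.00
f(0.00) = 0.00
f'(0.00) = 0.00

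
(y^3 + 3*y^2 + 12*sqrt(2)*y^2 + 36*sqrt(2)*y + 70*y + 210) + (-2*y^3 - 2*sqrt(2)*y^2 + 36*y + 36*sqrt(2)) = -y^3 + 3*y^2 + 10*sqrt(2)*y^2 + 36*sqrt(2)*y + 106*y + 36*sqrt(2) + 210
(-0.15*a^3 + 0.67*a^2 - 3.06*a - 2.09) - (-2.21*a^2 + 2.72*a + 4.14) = -0.15*a^3 + 2.88*a^2 - 5.78*a - 6.23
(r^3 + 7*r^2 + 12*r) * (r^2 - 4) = r^5 + 7*r^4 + 8*r^3 - 28*r^2 - 48*r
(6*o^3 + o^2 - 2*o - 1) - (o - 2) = 6*o^3 + o^2 - 3*o + 1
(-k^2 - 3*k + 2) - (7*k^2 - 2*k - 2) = -8*k^2 - k + 4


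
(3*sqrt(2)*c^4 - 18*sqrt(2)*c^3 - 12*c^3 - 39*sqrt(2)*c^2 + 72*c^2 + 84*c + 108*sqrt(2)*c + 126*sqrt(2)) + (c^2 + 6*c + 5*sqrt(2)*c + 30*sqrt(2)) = 3*sqrt(2)*c^4 - 18*sqrt(2)*c^3 - 12*c^3 - 39*sqrt(2)*c^2 + 73*c^2 + 90*c + 113*sqrt(2)*c + 156*sqrt(2)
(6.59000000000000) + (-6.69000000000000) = -0.100000000000001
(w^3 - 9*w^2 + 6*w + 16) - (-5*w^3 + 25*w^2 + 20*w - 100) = 6*w^3 - 34*w^2 - 14*w + 116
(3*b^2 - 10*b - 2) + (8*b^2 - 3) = 11*b^2 - 10*b - 5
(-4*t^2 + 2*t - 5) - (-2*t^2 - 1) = -2*t^2 + 2*t - 4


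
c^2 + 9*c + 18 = (c + 3)*(c + 6)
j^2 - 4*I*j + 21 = (j - 7*I)*(j + 3*I)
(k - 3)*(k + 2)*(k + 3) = k^3 + 2*k^2 - 9*k - 18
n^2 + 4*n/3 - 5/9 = (n - 1/3)*(n + 5/3)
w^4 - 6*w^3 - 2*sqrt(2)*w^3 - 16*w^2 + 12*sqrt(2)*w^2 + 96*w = w*(w - 6)*(w - 4*sqrt(2))*(w + 2*sqrt(2))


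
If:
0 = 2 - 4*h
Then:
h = 1/2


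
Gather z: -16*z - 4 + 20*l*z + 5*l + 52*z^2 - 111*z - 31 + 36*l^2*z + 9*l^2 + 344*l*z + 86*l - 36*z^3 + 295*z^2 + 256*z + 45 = 9*l^2 + 91*l - 36*z^3 + 347*z^2 + z*(36*l^2 + 364*l + 129) + 10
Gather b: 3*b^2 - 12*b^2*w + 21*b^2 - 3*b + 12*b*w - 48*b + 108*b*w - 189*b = b^2*(24 - 12*w) + b*(120*w - 240)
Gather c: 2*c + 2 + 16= 2*c + 18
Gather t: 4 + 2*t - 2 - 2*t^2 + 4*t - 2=-2*t^2 + 6*t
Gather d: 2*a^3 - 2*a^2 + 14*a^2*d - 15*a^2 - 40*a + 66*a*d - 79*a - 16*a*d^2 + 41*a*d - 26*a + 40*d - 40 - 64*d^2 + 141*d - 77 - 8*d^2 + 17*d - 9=2*a^3 - 17*a^2 - 145*a + d^2*(-16*a - 72) + d*(14*a^2 + 107*a + 198) - 126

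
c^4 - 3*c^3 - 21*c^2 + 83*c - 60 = (c - 4)*(c - 3)*(c - 1)*(c + 5)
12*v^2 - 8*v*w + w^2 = (-6*v + w)*(-2*v + w)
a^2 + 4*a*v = a*(a + 4*v)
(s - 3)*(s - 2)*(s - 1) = s^3 - 6*s^2 + 11*s - 6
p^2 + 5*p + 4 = (p + 1)*(p + 4)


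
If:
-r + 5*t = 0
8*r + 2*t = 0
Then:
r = 0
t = 0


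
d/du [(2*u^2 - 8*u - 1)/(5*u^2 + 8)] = 2*(20*u^2 + 21*u - 32)/(25*u^4 + 80*u^2 + 64)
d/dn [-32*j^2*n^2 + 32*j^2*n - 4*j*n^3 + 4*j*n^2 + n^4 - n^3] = -64*j^2*n + 32*j^2 - 12*j*n^2 + 8*j*n + 4*n^3 - 3*n^2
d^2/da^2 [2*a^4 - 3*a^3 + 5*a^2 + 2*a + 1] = 24*a^2 - 18*a + 10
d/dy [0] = 0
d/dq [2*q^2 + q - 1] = 4*q + 1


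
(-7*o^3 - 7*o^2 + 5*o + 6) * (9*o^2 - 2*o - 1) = -63*o^5 - 49*o^4 + 66*o^3 + 51*o^2 - 17*o - 6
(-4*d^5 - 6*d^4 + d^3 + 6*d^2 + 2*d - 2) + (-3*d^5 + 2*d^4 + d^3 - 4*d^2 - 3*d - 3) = -7*d^5 - 4*d^4 + 2*d^3 + 2*d^2 - d - 5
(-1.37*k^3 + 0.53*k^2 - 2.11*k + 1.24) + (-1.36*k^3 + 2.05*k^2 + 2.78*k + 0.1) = -2.73*k^3 + 2.58*k^2 + 0.67*k + 1.34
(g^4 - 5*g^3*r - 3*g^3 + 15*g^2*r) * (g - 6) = g^5 - 5*g^4*r - 9*g^4 + 45*g^3*r + 18*g^3 - 90*g^2*r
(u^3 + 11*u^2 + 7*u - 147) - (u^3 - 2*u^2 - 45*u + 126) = 13*u^2 + 52*u - 273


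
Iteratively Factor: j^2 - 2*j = (j - 2)*(j)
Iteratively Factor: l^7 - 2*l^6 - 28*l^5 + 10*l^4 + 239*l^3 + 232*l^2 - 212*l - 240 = (l + 1)*(l^6 - 3*l^5 - 25*l^4 + 35*l^3 + 204*l^2 + 28*l - 240) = (l + 1)*(l + 2)*(l^5 - 5*l^4 - 15*l^3 + 65*l^2 + 74*l - 120) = (l - 4)*(l + 1)*(l + 2)*(l^4 - l^3 - 19*l^2 - 11*l + 30) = (l - 4)*(l + 1)*(l + 2)^2*(l^3 - 3*l^2 - 13*l + 15) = (l - 5)*(l - 4)*(l + 1)*(l + 2)^2*(l^2 + 2*l - 3) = (l - 5)*(l - 4)*(l - 1)*(l + 1)*(l + 2)^2*(l + 3)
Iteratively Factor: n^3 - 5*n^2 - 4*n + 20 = (n - 2)*(n^2 - 3*n - 10) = (n - 5)*(n - 2)*(n + 2)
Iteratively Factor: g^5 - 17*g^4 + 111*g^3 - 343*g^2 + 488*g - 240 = (g - 4)*(g^4 - 13*g^3 + 59*g^2 - 107*g + 60) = (g - 5)*(g - 4)*(g^3 - 8*g^2 + 19*g - 12) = (g - 5)*(g - 4)^2*(g^2 - 4*g + 3) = (g - 5)*(g - 4)^2*(g - 1)*(g - 3)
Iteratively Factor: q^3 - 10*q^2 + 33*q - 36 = (q - 3)*(q^2 - 7*q + 12) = (q - 3)^2*(q - 4)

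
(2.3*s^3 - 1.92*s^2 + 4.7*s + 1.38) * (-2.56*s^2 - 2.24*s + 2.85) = -5.888*s^5 - 0.236800000000001*s^4 - 1.1762*s^3 - 19.5328*s^2 + 10.3038*s + 3.933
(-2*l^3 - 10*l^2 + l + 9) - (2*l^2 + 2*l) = -2*l^3 - 12*l^2 - l + 9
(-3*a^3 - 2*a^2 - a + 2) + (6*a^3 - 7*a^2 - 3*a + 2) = 3*a^3 - 9*a^2 - 4*a + 4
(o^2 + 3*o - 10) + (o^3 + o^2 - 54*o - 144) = o^3 + 2*o^2 - 51*o - 154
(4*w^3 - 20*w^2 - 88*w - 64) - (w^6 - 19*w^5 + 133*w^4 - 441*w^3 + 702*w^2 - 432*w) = -w^6 + 19*w^5 - 133*w^4 + 445*w^3 - 722*w^2 + 344*w - 64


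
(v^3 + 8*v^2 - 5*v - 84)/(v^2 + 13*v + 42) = (v^2 + v - 12)/(v + 6)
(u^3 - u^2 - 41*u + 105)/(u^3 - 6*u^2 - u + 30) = (u + 7)/(u + 2)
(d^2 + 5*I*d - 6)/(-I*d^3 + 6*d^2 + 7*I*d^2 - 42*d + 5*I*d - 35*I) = (I*d^2 - 5*d - 6*I)/(d^3 + d^2*(-7 + 6*I) - d*(5 + 42*I) + 35)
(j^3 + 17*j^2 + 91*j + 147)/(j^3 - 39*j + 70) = (j^2 + 10*j + 21)/(j^2 - 7*j + 10)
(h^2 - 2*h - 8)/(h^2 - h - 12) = (h + 2)/(h + 3)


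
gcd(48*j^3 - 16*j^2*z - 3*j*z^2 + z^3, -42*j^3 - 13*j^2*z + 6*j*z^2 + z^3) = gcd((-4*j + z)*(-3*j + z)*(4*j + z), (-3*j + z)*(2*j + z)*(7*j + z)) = -3*j + z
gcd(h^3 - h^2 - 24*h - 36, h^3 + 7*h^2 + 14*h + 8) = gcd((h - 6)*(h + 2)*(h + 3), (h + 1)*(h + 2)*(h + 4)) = h + 2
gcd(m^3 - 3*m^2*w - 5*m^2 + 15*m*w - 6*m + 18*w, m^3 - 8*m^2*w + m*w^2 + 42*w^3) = -m + 3*w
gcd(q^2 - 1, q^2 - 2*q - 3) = q + 1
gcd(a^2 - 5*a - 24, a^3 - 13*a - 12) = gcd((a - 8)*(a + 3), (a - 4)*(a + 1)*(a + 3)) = a + 3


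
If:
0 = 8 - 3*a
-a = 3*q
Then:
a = 8/3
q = -8/9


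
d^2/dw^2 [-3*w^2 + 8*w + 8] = -6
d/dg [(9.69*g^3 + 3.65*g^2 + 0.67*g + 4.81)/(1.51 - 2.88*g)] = (-55.8144*g^3 + 33.3837*g^2 + 11.023*g + 14.8645)/(8.2944*g^2 - 8.6976*g + 2.2801)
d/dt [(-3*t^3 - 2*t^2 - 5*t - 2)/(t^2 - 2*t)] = (-3*t^4 + 12*t^3 + 9*t^2 + 4*t - 4)/(t^2*(t^2 - 4*t + 4))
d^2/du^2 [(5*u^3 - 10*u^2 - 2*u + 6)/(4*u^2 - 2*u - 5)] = 2*(8*u^3 - 162*u^2 + 111*u - 86)/(64*u^6 - 96*u^5 - 192*u^4 + 232*u^3 + 240*u^2 - 150*u - 125)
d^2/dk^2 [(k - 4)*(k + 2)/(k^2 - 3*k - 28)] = 2*(k^3 + 60*k^2 - 96*k + 656)/(k^6 - 9*k^5 - 57*k^4 + 477*k^3 + 1596*k^2 - 7056*k - 21952)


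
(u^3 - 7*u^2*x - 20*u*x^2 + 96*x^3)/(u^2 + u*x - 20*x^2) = (u^3 - 7*u^2*x - 20*u*x^2 + 96*x^3)/(u^2 + u*x - 20*x^2)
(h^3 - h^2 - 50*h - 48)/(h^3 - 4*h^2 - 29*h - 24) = (h + 6)/(h + 3)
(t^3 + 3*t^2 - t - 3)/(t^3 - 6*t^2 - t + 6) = (t + 3)/(t - 6)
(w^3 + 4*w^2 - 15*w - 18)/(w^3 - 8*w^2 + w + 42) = (w^2 + 7*w + 6)/(w^2 - 5*w - 14)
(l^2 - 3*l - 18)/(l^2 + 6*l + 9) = (l - 6)/(l + 3)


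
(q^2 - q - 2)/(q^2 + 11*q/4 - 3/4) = 4*(q^2 - q - 2)/(4*q^2 + 11*q - 3)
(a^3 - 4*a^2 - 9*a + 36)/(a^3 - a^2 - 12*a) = (a - 3)/a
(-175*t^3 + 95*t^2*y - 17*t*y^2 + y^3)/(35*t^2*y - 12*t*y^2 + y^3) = (-5*t + y)/y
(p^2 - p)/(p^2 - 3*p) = (p - 1)/(p - 3)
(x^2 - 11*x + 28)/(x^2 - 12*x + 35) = (x - 4)/(x - 5)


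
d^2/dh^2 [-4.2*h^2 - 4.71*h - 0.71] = -8.40000000000000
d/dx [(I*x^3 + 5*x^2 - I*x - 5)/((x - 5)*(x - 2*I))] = (I*x^4 + x^3*(4 - 10*I) + x^2*(-55 - 9*I) + x*(10 + 100*I) - 15 - 10*I)/(x^4 + x^3*(-10 - 4*I) + x^2*(21 + 40*I) + x*(40 - 100*I) - 100)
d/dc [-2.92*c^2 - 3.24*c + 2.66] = -5.84*c - 3.24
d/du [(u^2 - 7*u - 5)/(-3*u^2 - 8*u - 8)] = (-29*u^2 - 46*u + 16)/(9*u^4 + 48*u^3 + 112*u^2 + 128*u + 64)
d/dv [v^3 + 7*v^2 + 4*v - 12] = 3*v^2 + 14*v + 4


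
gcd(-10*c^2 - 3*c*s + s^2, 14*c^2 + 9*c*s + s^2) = 2*c + s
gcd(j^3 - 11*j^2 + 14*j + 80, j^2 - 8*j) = j - 8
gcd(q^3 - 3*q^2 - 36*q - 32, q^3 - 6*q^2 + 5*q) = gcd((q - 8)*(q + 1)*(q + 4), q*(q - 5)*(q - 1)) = 1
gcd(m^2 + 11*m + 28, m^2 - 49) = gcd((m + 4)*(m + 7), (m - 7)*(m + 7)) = m + 7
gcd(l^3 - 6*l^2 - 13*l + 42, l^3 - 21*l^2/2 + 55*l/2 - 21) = l^2 - 9*l + 14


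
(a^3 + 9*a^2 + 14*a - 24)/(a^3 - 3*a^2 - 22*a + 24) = (a + 6)/(a - 6)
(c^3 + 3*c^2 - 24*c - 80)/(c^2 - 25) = (c^2 + 8*c + 16)/(c + 5)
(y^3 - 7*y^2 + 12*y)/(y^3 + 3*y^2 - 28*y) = (y - 3)/(y + 7)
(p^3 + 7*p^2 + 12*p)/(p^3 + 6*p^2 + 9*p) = (p + 4)/(p + 3)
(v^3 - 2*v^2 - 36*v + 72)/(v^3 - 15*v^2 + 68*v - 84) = (v + 6)/(v - 7)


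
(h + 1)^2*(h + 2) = h^3 + 4*h^2 + 5*h + 2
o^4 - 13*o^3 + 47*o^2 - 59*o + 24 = (o - 8)*(o - 3)*(o - 1)^2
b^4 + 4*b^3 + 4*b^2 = b^2*(b + 2)^2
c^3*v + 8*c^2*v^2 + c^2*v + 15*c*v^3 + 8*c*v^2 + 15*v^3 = (c + 3*v)*(c + 5*v)*(c*v + v)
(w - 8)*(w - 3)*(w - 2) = w^3 - 13*w^2 + 46*w - 48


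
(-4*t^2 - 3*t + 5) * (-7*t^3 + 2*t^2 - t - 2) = 28*t^5 + 13*t^4 - 37*t^3 + 21*t^2 + t - 10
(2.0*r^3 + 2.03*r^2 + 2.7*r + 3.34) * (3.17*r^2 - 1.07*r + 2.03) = 6.34*r^5 + 4.2951*r^4 + 10.4469*r^3 + 11.8197*r^2 + 1.9072*r + 6.7802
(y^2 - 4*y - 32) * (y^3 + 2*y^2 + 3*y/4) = y^5 - 2*y^4 - 157*y^3/4 - 67*y^2 - 24*y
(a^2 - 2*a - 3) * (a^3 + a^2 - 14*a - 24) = a^5 - a^4 - 19*a^3 + a^2 + 90*a + 72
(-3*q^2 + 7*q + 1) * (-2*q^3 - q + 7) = 6*q^5 - 14*q^4 + q^3 - 28*q^2 + 48*q + 7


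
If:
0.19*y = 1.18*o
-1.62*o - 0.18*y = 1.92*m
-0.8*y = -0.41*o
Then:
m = 0.00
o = 0.00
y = 0.00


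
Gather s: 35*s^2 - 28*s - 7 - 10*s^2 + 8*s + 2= 25*s^2 - 20*s - 5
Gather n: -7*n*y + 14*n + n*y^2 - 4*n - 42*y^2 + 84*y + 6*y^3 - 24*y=n*(y^2 - 7*y + 10) + 6*y^3 - 42*y^2 + 60*y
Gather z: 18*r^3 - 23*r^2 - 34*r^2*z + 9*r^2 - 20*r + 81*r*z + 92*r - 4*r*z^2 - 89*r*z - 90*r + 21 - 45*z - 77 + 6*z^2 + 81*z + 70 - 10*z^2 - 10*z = 18*r^3 - 14*r^2 - 18*r + z^2*(-4*r - 4) + z*(-34*r^2 - 8*r + 26) + 14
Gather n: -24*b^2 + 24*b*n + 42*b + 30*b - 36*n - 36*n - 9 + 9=-24*b^2 + 72*b + n*(24*b - 72)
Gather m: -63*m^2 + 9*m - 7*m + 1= -63*m^2 + 2*m + 1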